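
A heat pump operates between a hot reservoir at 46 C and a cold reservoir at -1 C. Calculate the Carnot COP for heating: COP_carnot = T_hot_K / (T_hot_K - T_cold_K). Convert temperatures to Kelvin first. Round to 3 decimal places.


Convert to Kelvin:
  T_hot = 46 + 273.15 = 319.15 K
  T_cold = -1 + 273.15 = 272.15 K
Apply Carnot COP formula:
  COP = T_hot_K / (T_hot_K - T_cold_K) = 319.15 / 47.0
  COP = 6.790

6.790


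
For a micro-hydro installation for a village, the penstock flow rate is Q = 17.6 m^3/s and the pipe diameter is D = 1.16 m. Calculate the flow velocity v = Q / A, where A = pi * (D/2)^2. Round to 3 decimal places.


Compute pipe cross-sectional area:
  A = pi * (D/2)^2 = pi * (1.16/2)^2 = 1.0568 m^2
Calculate velocity:
  v = Q / A = 17.6 / 1.0568
  v = 16.654 m/s

16.654


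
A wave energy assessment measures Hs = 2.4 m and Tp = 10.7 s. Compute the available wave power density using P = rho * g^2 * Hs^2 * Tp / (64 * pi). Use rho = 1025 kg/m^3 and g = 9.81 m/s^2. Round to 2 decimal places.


Apply wave power formula:
  g^2 = 9.81^2 = 96.2361
  Hs^2 = 2.4^2 = 5.76
  Numerator = rho * g^2 * Hs^2 * Tp = 1025 * 96.2361 * 5.76 * 10.7 = 6079503.9
  Denominator = 64 * pi = 201.0619
  P = 6079503.9 / 201.0619 = 30236.97 W/m

30236.97


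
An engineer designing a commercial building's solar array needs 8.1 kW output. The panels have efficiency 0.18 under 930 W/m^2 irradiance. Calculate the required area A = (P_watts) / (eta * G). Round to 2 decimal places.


Convert target power to watts: P = 8.1 * 1000 = 8100.0 W
Compute denominator: eta * G = 0.18 * 930 = 167.4
Required area A = P / (eta * G) = 8100.0 / 167.4
A = 48.39 m^2

48.39


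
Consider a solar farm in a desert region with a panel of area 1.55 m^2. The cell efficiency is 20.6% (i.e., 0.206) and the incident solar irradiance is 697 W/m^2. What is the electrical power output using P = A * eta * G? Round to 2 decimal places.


Use the solar power formula P = A * eta * G.
Given: A = 1.55 m^2, eta = 0.206, G = 697 W/m^2
P = 1.55 * 0.206 * 697
P = 222.55 W

222.55


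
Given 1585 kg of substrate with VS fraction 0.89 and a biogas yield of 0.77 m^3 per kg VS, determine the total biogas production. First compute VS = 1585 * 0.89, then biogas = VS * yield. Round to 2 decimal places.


Compute volatile solids:
  VS = mass * VS_fraction = 1585 * 0.89 = 1410.65 kg
Calculate biogas volume:
  Biogas = VS * specific_yield = 1410.65 * 0.77
  Biogas = 1086.20 m^3

1086.20


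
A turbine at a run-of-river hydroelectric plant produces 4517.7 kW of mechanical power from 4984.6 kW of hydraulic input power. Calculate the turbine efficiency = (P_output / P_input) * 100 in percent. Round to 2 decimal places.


Turbine efficiency = (output power / input power) * 100
eta = (4517.7 / 4984.6) * 100
eta = 90.63%

90.63


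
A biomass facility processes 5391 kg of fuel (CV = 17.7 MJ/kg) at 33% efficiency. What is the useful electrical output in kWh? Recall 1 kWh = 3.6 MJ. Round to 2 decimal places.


Total energy = mass * CV = 5391 * 17.7 = 95420.7 MJ
Useful energy = total * eta = 95420.7 * 0.33 = 31488.83 MJ
Convert to kWh: 31488.83 / 3.6
Useful energy = 8746.90 kWh

8746.90


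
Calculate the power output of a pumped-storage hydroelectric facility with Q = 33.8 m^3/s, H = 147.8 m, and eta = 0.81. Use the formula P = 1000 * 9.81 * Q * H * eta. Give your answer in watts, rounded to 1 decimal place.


Apply the hydropower formula P = rho * g * Q * H * eta
rho * g = 1000 * 9.81 = 9810.0
P = 9810.0 * 33.8 * 147.8 * 0.81
P = 39695855.0 W

39695855.0


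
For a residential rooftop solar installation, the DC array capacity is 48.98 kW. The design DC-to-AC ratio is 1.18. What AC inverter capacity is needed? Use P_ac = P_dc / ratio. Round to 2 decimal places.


The inverter AC capacity is determined by the DC/AC ratio.
Given: P_dc = 48.98 kW, DC/AC ratio = 1.18
P_ac = P_dc / ratio = 48.98 / 1.18
P_ac = 41.51 kW

41.51


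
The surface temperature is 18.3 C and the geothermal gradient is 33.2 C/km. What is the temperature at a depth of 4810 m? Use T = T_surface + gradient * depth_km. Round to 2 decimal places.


Convert depth to km: 4810 / 1000 = 4.81 km
Temperature increase = gradient * depth_km = 33.2 * 4.81 = 159.69 C
Temperature at depth = T_surface + delta_T = 18.3 + 159.69
T = 177.99 C

177.99


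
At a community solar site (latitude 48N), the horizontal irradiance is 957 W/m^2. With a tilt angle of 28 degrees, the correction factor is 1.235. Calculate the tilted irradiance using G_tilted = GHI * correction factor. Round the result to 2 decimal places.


Identify the given values:
  GHI = 957 W/m^2, tilt correction factor = 1.235
Apply the formula G_tilted = GHI * factor:
  G_tilted = 957 * 1.235
  G_tilted = 1181.90 W/m^2

1181.90


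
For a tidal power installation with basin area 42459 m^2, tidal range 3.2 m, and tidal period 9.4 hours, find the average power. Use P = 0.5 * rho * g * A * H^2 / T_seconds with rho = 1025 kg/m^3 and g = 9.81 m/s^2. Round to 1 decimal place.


Convert period to seconds: T = 9.4 * 3600 = 33840.0 s
H^2 = 3.2^2 = 10.24
P = 0.5 * rho * g * A * H^2 / T
P = 0.5 * 1025 * 9.81 * 42459 * 10.24 / 33840.0
P = 64595.5 W

64595.5


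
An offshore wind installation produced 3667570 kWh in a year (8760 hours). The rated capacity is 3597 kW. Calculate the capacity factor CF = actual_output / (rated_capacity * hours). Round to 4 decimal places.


Capacity factor = actual output / maximum possible output
Maximum possible = rated * hours = 3597 * 8760 = 31509720 kWh
CF = 3667570 / 31509720
CF = 0.1164

0.1164


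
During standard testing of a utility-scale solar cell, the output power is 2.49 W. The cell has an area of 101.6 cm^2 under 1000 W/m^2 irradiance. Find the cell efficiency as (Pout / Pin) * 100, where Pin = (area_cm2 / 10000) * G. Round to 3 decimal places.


First compute the input power:
  Pin = area_cm2 / 10000 * G = 101.6 / 10000 * 1000 = 10.16 W
Then compute efficiency:
  Efficiency = (Pout / Pin) * 100 = (2.49 / 10.16) * 100
  Efficiency = 24.508%

24.508


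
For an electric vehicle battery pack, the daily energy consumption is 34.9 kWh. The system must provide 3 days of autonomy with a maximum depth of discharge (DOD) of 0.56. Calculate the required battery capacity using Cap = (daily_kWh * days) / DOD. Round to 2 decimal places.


Total energy needed = daily * days = 34.9 * 3 = 104.7 kWh
Account for depth of discharge:
  Cap = total_energy / DOD = 104.7 / 0.56
  Cap = 186.96 kWh

186.96


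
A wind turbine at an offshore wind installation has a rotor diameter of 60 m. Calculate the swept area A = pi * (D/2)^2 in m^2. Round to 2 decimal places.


Compute the rotor radius:
  r = D / 2 = 60 / 2 = 30.0 m
Calculate swept area:
  A = pi * r^2 = pi * 30.0^2
  A = 2827.43 m^2

2827.43


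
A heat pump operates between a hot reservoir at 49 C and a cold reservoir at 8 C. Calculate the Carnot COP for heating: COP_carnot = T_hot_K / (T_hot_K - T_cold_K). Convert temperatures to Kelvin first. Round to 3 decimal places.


Convert to Kelvin:
  T_hot = 49 + 273.15 = 322.15 K
  T_cold = 8 + 273.15 = 281.15 K
Apply Carnot COP formula:
  COP = T_hot_K / (T_hot_K - T_cold_K) = 322.15 / 41.0
  COP = 7.857

7.857


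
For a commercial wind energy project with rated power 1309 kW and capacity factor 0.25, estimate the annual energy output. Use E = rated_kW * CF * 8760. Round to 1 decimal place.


Annual energy = rated_kW * capacity_factor * hours_per_year
Given: P_rated = 1309 kW, CF = 0.25, hours = 8760
E = 1309 * 0.25 * 8760
E = 2866710.0 kWh

2866710.0


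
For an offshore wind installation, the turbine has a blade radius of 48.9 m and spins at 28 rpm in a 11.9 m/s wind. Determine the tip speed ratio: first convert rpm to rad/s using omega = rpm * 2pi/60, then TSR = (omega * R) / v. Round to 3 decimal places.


Convert rotational speed to rad/s:
  omega = 28 * 2 * pi / 60 = 2.9322 rad/s
Compute tip speed:
  v_tip = omega * R = 2.9322 * 48.9 = 143.382 m/s
Tip speed ratio:
  TSR = v_tip / v_wind = 143.382 / 11.9 = 12.049

12.049


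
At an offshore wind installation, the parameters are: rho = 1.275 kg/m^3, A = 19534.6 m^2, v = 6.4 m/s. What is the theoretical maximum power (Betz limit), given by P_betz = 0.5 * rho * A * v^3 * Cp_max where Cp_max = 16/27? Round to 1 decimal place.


The Betz coefficient Cp_max = 16/27 = 0.5926
v^3 = 6.4^3 = 262.144
P_betz = 0.5 * rho * A * v^3 * Cp_max
P_betz = 0.5 * 1.275 * 19534.6 * 262.144 * 0.5926
P_betz = 1934554.0 W

1934554.0


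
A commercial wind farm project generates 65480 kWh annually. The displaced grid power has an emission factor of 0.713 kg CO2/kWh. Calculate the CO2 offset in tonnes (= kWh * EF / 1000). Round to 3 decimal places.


CO2 offset in kg = generation * emission_factor
CO2 offset = 65480 * 0.713 = 46687.24 kg
Convert to tonnes:
  CO2 offset = 46687.24 / 1000 = 46.687 tonnes

46.687


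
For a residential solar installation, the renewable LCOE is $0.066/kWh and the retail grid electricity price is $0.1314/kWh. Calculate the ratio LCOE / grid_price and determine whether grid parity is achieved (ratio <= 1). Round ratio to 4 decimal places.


Compare LCOE to grid price:
  LCOE = $0.066/kWh, Grid price = $0.1314/kWh
  Ratio = LCOE / grid_price = 0.066 / 0.1314 = 0.5023
  Grid parity achieved (ratio <= 1)? yes

0.5023


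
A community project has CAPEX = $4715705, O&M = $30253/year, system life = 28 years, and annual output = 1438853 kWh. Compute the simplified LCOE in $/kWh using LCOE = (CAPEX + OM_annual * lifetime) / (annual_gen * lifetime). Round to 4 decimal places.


Total cost = CAPEX + OM * lifetime = 4715705 + 30253 * 28 = 4715705 + 847084 = 5562789
Total generation = annual * lifetime = 1438853 * 28 = 40287884 kWh
LCOE = 5562789 / 40287884
LCOE = 0.1381 $/kWh

0.1381


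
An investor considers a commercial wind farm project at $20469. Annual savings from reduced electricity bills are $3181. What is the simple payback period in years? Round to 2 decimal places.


Simple payback period = initial cost / annual savings
Payback = 20469 / 3181
Payback = 6.43 years

6.43


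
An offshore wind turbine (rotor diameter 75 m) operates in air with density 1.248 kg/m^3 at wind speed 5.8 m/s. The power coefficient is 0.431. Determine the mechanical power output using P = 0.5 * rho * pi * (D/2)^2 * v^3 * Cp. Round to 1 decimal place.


Step 1 -- Compute swept area:
  A = pi * (D/2)^2 = pi * (75/2)^2 = 4417.86 m^2
Step 2 -- Apply wind power equation:
  P = 0.5 * rho * A * v^3 * Cp
  v^3 = 5.8^3 = 195.112
  P = 0.5 * 1.248 * 4417.86 * 195.112 * 0.431
  P = 231823.9 W

231823.9


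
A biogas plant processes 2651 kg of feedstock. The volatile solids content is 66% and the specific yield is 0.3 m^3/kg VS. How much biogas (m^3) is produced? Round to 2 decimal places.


Compute volatile solids:
  VS = mass * VS_fraction = 2651 * 0.66 = 1749.66 kg
Calculate biogas volume:
  Biogas = VS * specific_yield = 1749.66 * 0.3
  Biogas = 524.90 m^3

524.90


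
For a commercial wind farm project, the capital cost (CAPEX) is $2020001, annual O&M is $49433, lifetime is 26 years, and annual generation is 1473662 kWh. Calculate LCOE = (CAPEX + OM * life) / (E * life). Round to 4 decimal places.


Total cost = CAPEX + OM * lifetime = 2020001 + 49433 * 26 = 2020001 + 1285258 = 3305259
Total generation = annual * lifetime = 1473662 * 26 = 38315212 kWh
LCOE = 3305259 / 38315212
LCOE = 0.0863 $/kWh

0.0863


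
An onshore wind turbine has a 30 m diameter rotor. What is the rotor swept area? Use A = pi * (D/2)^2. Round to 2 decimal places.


Compute the rotor radius:
  r = D / 2 = 30 / 2 = 15.0 m
Calculate swept area:
  A = pi * r^2 = pi * 15.0^2
  A = 706.86 m^2

706.86


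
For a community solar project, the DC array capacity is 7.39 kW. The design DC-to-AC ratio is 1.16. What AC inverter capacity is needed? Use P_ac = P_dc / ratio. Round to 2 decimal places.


The inverter AC capacity is determined by the DC/AC ratio.
Given: P_dc = 7.39 kW, DC/AC ratio = 1.16
P_ac = P_dc / ratio = 7.39 / 1.16
P_ac = 6.37 kW

6.37


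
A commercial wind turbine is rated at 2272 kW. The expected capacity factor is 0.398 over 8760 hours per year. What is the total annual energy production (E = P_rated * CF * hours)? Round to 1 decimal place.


Annual energy = rated_kW * capacity_factor * hours_per_year
Given: P_rated = 2272 kW, CF = 0.398, hours = 8760
E = 2272 * 0.398 * 8760
E = 7921282.6 kWh

7921282.6


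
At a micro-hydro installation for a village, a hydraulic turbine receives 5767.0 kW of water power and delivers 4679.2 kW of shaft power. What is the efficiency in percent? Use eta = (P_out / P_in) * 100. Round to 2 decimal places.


Turbine efficiency = (output power / input power) * 100
eta = (4679.2 / 5767.0) * 100
eta = 81.14%

81.14


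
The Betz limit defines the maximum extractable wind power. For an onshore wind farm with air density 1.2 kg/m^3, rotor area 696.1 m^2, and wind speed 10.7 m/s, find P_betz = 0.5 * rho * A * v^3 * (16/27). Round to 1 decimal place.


The Betz coefficient Cp_max = 16/27 = 0.5926
v^3 = 10.7^3 = 1225.043
P_betz = 0.5 * rho * A * v^3 * Cp_max
P_betz = 0.5 * 1.2 * 696.1 * 1225.043 * 0.5926
P_betz = 303200.9 W

303200.9


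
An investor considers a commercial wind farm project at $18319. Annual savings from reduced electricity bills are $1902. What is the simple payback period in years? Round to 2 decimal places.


Simple payback period = initial cost / annual savings
Payback = 18319 / 1902
Payback = 9.63 years

9.63


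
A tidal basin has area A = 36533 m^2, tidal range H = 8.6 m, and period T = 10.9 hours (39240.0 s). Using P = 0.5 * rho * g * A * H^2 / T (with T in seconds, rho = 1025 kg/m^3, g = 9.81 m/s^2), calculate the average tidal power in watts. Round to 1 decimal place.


Convert period to seconds: T = 10.9 * 3600 = 39240.0 s
H^2 = 8.6^2 = 73.96
P = 0.5 * rho * g * A * H^2 / T
P = 0.5 * 1025 * 9.81 * 36533 * 73.96 / 39240.0
P = 346191.3 W

346191.3


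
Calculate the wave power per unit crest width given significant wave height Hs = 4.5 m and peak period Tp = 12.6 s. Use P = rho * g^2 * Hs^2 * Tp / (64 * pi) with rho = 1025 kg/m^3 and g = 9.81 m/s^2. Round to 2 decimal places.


Apply wave power formula:
  g^2 = 9.81^2 = 96.2361
  Hs^2 = 4.5^2 = 20.25
  Numerator = rho * g^2 * Hs^2 * Tp = 1025 * 96.2361 * 20.25 * 12.6 = 25168506.94
  Denominator = 64 * pi = 201.0619
  P = 25168506.94 / 201.0619 = 125177.88 W/m

125177.88


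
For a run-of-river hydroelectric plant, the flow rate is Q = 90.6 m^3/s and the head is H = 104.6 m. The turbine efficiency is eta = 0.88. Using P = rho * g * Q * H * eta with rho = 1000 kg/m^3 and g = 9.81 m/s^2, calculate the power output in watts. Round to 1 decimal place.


Apply the hydropower formula P = rho * g * Q * H * eta
rho * g = 1000 * 9.81 = 9810.0
P = 9810.0 * 90.6 * 104.6 * 0.88
P = 81810973.7 W

81810973.7


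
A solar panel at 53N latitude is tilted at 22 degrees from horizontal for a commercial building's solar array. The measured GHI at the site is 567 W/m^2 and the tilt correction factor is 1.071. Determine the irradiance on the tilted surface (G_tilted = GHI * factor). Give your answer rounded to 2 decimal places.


Identify the given values:
  GHI = 567 W/m^2, tilt correction factor = 1.071
Apply the formula G_tilted = GHI * factor:
  G_tilted = 567 * 1.071
  G_tilted = 607.26 W/m^2

607.26


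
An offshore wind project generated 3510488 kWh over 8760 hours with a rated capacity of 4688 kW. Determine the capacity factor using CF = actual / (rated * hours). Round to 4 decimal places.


Capacity factor = actual output / maximum possible output
Maximum possible = rated * hours = 4688 * 8760 = 41066880 kWh
CF = 3510488 / 41066880
CF = 0.0855

0.0855


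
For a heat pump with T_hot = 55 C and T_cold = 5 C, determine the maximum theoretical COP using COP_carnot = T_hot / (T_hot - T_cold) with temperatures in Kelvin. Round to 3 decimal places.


Convert to Kelvin:
  T_hot = 55 + 273.15 = 328.15 K
  T_cold = 5 + 273.15 = 278.15 K
Apply Carnot COP formula:
  COP = T_hot_K / (T_hot_K - T_cold_K) = 328.15 / 50.0
  COP = 6.563

6.563


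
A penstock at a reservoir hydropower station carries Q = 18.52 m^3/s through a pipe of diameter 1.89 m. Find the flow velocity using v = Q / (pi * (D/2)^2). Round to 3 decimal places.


Compute pipe cross-sectional area:
  A = pi * (D/2)^2 = pi * (1.89/2)^2 = 2.8055 m^2
Calculate velocity:
  v = Q / A = 18.52 / 2.8055
  v = 6.601 m/s

6.601


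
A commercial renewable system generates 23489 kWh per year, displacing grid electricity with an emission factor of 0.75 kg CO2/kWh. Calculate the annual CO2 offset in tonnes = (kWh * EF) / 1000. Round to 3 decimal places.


CO2 offset in kg = generation * emission_factor
CO2 offset = 23489 * 0.75 = 17616.75 kg
Convert to tonnes:
  CO2 offset = 17616.75 / 1000 = 17.617 tonnes

17.617


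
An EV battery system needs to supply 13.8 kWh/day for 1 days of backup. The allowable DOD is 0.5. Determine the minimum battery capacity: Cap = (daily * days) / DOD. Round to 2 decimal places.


Total energy needed = daily * days = 13.8 * 1 = 13.8 kWh
Account for depth of discharge:
  Cap = total_energy / DOD = 13.8 / 0.5
  Cap = 27.60 kWh

27.60


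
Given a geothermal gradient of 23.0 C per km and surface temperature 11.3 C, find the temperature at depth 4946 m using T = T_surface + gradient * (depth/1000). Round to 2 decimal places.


Convert depth to km: 4946 / 1000 = 4.946 km
Temperature increase = gradient * depth_km = 23.0 * 4.946 = 113.76 C
Temperature at depth = T_surface + delta_T = 11.3 + 113.76
T = 125.06 C

125.06


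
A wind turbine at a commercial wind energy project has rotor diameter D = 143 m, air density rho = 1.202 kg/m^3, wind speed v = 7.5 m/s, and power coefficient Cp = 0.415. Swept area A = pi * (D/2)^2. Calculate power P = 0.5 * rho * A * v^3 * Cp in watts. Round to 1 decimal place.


Step 1 -- Compute swept area:
  A = pi * (D/2)^2 = pi * (143/2)^2 = 16060.61 m^2
Step 2 -- Apply wind power equation:
  P = 0.5 * rho * A * v^3 * Cp
  v^3 = 7.5^3 = 421.875
  P = 0.5 * 1.202 * 16060.61 * 421.875 * 0.415
  P = 1689928.4 W

1689928.4


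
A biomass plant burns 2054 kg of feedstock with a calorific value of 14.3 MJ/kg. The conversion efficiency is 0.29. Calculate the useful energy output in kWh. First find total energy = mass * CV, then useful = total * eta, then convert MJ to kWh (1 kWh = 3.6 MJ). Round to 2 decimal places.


Total energy = mass * CV = 2054 * 14.3 = 29372.2 MJ
Useful energy = total * eta = 29372.2 * 0.29 = 8517.94 MJ
Convert to kWh: 8517.94 / 3.6
Useful energy = 2366.09 kWh

2366.09


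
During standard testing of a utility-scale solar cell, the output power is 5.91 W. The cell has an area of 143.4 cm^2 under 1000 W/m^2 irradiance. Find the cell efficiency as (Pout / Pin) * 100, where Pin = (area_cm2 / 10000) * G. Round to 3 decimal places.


First compute the input power:
  Pin = area_cm2 / 10000 * G = 143.4 / 10000 * 1000 = 14.34 W
Then compute efficiency:
  Efficiency = (Pout / Pin) * 100 = (5.91 / 14.34) * 100
  Efficiency = 41.213%

41.213


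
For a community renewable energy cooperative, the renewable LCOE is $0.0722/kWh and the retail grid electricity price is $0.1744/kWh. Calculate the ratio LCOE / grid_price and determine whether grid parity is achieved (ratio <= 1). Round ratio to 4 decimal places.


Compare LCOE to grid price:
  LCOE = $0.0722/kWh, Grid price = $0.1744/kWh
  Ratio = LCOE / grid_price = 0.0722 / 0.1744 = 0.4140
  Grid parity achieved (ratio <= 1)? yes

0.4140


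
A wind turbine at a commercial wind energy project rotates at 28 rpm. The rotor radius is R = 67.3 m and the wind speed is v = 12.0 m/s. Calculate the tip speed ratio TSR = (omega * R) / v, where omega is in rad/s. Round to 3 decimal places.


Convert rotational speed to rad/s:
  omega = 28 * 2 * pi / 60 = 2.9322 rad/s
Compute tip speed:
  v_tip = omega * R = 2.9322 * 67.3 = 197.334 m/s
Tip speed ratio:
  TSR = v_tip / v_wind = 197.334 / 12.0 = 16.444

16.444


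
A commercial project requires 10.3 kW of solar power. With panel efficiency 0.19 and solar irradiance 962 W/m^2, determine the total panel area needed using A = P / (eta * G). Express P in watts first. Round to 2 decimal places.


Convert target power to watts: P = 10.3 * 1000 = 10300.0 W
Compute denominator: eta * G = 0.19 * 962 = 182.78
Required area A = P / (eta * G) = 10300.0 / 182.78
A = 56.35 m^2

56.35


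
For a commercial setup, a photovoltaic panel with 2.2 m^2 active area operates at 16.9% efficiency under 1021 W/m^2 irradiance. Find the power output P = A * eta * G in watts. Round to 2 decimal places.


Use the solar power formula P = A * eta * G.
Given: A = 2.2 m^2, eta = 0.169, G = 1021 W/m^2
P = 2.2 * 0.169 * 1021
P = 379.61 W

379.61


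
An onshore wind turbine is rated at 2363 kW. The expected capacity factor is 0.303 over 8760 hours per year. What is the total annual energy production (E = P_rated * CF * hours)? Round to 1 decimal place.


Annual energy = rated_kW * capacity_factor * hours_per_year
Given: P_rated = 2363 kW, CF = 0.303, hours = 8760
E = 2363 * 0.303 * 8760
E = 6272063.6 kWh

6272063.6


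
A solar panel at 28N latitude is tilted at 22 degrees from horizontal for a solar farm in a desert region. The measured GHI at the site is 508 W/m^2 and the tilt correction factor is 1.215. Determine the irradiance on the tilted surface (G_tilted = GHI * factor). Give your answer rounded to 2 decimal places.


Identify the given values:
  GHI = 508 W/m^2, tilt correction factor = 1.215
Apply the formula G_tilted = GHI * factor:
  G_tilted = 508 * 1.215
  G_tilted = 617.22 W/m^2

617.22


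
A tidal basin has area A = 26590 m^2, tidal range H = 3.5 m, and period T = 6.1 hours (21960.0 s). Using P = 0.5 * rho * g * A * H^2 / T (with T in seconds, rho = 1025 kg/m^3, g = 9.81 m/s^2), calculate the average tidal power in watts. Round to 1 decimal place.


Convert period to seconds: T = 6.1 * 3600 = 21960.0 s
H^2 = 3.5^2 = 12.25
P = 0.5 * rho * g * A * H^2 / T
P = 0.5 * 1025 * 9.81 * 26590 * 12.25 / 21960.0
P = 74573.6 W

74573.6


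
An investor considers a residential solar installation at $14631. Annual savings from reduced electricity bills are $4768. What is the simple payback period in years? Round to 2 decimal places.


Simple payback period = initial cost / annual savings
Payback = 14631 / 4768
Payback = 3.07 years

3.07


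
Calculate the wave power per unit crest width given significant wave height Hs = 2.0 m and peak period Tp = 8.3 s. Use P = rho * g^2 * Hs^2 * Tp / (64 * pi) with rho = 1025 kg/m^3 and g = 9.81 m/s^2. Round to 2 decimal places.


Apply wave power formula:
  g^2 = 9.81^2 = 96.2361
  Hs^2 = 2.0^2 = 4.0
  Numerator = rho * g^2 * Hs^2 * Tp = 1025 * 96.2361 * 4.0 * 8.3 = 3274914.48
  Denominator = 64 * pi = 201.0619
  P = 3274914.48 / 201.0619 = 16288.09 W/m

16288.09


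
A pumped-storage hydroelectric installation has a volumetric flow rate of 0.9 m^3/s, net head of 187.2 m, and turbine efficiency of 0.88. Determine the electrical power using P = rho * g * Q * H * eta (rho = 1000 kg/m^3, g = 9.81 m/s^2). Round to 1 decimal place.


Apply the hydropower formula P = rho * g * Q * H * eta
rho * g = 1000 * 9.81 = 9810.0
P = 9810.0 * 0.9 * 187.2 * 0.88
P = 1454454.1 W

1454454.1


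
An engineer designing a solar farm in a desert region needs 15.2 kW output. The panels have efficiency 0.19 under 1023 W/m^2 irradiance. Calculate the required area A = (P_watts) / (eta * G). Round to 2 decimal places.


Convert target power to watts: P = 15.2 * 1000 = 15200.0 W
Compute denominator: eta * G = 0.19 * 1023 = 194.37
Required area A = P / (eta * G) = 15200.0 / 194.37
A = 78.20 m^2

78.20


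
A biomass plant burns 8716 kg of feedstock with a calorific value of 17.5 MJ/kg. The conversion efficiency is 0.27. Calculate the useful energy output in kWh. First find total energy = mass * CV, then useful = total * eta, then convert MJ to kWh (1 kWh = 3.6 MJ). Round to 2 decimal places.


Total energy = mass * CV = 8716 * 17.5 = 152530.0 MJ
Useful energy = total * eta = 152530.0 * 0.27 = 41183.1 MJ
Convert to kWh: 41183.1 / 3.6
Useful energy = 11439.75 kWh

11439.75


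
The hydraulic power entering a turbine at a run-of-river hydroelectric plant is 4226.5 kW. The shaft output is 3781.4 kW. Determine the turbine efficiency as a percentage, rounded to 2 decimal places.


Turbine efficiency = (output power / input power) * 100
eta = (3781.4 / 4226.5) * 100
eta = 89.47%

89.47


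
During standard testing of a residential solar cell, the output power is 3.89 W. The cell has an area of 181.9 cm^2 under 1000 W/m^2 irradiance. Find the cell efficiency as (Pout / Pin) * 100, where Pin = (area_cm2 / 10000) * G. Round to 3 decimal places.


First compute the input power:
  Pin = area_cm2 / 10000 * G = 181.9 / 10000 * 1000 = 18.19 W
Then compute efficiency:
  Efficiency = (Pout / Pin) * 100 = (3.89 / 18.19) * 100
  Efficiency = 21.385%

21.385


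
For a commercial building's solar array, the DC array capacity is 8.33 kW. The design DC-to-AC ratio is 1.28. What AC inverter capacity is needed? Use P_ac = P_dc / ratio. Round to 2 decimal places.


The inverter AC capacity is determined by the DC/AC ratio.
Given: P_dc = 8.33 kW, DC/AC ratio = 1.28
P_ac = P_dc / ratio = 8.33 / 1.28
P_ac = 6.51 kW

6.51


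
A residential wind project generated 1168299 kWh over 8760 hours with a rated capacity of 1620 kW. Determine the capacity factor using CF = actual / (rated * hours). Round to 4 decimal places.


Capacity factor = actual output / maximum possible output
Maximum possible = rated * hours = 1620 * 8760 = 14191200 kWh
CF = 1168299 / 14191200
CF = 0.0823

0.0823


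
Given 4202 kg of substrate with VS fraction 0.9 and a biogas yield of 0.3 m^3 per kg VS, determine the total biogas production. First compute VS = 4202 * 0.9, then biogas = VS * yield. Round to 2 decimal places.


Compute volatile solids:
  VS = mass * VS_fraction = 4202 * 0.9 = 3781.8 kg
Calculate biogas volume:
  Biogas = VS * specific_yield = 3781.8 * 0.3
  Biogas = 1134.54 m^3

1134.54


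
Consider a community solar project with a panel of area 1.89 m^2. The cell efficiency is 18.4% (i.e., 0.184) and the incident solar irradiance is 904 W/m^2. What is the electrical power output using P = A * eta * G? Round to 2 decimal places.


Use the solar power formula P = A * eta * G.
Given: A = 1.89 m^2, eta = 0.184, G = 904 W/m^2
P = 1.89 * 0.184 * 904
P = 314.38 W

314.38


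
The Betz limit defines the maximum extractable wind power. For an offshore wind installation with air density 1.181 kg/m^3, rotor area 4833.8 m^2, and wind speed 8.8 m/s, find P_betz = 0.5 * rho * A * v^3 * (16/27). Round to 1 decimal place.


The Betz coefficient Cp_max = 16/27 = 0.5926
v^3 = 8.8^3 = 681.472
P_betz = 0.5 * rho * A * v^3 * Cp_max
P_betz = 0.5 * 1.181 * 4833.8 * 681.472 * 0.5926
P_betz = 1152690.8 W

1152690.8


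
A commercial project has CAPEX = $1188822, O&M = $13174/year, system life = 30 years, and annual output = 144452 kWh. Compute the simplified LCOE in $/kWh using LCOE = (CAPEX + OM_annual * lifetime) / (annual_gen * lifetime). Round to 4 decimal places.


Total cost = CAPEX + OM * lifetime = 1188822 + 13174 * 30 = 1188822 + 395220 = 1584042
Total generation = annual * lifetime = 144452 * 30 = 4333560 kWh
LCOE = 1584042 / 4333560
LCOE = 0.3655 $/kWh

0.3655


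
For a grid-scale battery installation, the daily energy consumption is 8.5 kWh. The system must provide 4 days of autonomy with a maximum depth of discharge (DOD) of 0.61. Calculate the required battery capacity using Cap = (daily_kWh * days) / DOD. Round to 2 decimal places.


Total energy needed = daily * days = 8.5 * 4 = 34.0 kWh
Account for depth of discharge:
  Cap = total_energy / DOD = 34.0 / 0.61
  Cap = 55.74 kWh

55.74


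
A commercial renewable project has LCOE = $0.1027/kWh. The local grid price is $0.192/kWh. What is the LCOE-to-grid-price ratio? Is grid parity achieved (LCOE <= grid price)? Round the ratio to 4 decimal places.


Compare LCOE to grid price:
  LCOE = $0.1027/kWh, Grid price = $0.192/kWh
  Ratio = LCOE / grid_price = 0.1027 / 0.192 = 0.5349
  Grid parity achieved (ratio <= 1)? yes

0.5349


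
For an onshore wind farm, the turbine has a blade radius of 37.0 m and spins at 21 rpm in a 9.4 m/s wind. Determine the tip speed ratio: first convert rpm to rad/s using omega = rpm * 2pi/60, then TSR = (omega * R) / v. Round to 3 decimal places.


Convert rotational speed to rad/s:
  omega = 21 * 2 * pi / 60 = 2.1991 rad/s
Compute tip speed:
  v_tip = omega * R = 2.1991 * 37.0 = 81.367 m/s
Tip speed ratio:
  TSR = v_tip / v_wind = 81.367 / 9.4 = 8.656

8.656


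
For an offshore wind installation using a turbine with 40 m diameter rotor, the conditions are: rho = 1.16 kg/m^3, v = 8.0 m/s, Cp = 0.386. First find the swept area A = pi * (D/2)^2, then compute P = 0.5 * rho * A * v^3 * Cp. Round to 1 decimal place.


Step 1 -- Compute swept area:
  A = pi * (D/2)^2 = pi * (40/2)^2 = 1256.64 m^2
Step 2 -- Apply wind power equation:
  P = 0.5 * rho * A * v^3 * Cp
  v^3 = 8.0^3 = 512.0
  P = 0.5 * 1.16 * 1256.64 * 512.0 * 0.386
  P = 144044.0 W

144044.0


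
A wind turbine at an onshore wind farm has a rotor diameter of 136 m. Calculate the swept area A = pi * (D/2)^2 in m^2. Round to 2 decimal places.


Compute the rotor radius:
  r = D / 2 = 136 / 2 = 68.0 m
Calculate swept area:
  A = pi * r^2 = pi * 68.0^2
  A = 14526.72 m^2

14526.72


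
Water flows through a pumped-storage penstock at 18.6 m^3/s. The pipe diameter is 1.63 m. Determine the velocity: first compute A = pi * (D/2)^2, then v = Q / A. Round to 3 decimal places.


Compute pipe cross-sectional area:
  A = pi * (D/2)^2 = pi * (1.63/2)^2 = 2.0867 m^2
Calculate velocity:
  v = Q / A = 18.6 / 2.0867
  v = 8.913 m/s

8.913


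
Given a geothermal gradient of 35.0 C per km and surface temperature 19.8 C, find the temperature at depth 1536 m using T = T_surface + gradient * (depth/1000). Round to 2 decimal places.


Convert depth to km: 1536 / 1000 = 1.536 km
Temperature increase = gradient * depth_km = 35.0 * 1.536 = 53.76 C
Temperature at depth = T_surface + delta_T = 19.8 + 53.76
T = 73.56 C

73.56


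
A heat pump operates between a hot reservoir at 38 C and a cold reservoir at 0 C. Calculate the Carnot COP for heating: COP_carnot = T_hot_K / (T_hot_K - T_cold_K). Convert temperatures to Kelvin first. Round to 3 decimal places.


Convert to Kelvin:
  T_hot = 38 + 273.15 = 311.15 K
  T_cold = 0 + 273.15 = 273.15 K
Apply Carnot COP formula:
  COP = T_hot_K / (T_hot_K - T_cold_K) = 311.15 / 38.0
  COP = 8.188

8.188


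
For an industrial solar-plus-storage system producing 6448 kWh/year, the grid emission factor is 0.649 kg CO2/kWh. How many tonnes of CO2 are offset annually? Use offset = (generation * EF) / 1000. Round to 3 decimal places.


CO2 offset in kg = generation * emission_factor
CO2 offset = 6448 * 0.649 = 4184.75 kg
Convert to tonnes:
  CO2 offset = 4184.75 / 1000 = 4.185 tonnes

4.185


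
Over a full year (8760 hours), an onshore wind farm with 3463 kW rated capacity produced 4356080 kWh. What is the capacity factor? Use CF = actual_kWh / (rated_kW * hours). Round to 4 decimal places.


Capacity factor = actual output / maximum possible output
Maximum possible = rated * hours = 3463 * 8760 = 30335880 kWh
CF = 4356080 / 30335880
CF = 0.1436

0.1436


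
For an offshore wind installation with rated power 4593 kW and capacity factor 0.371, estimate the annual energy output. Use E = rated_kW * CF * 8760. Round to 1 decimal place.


Annual energy = rated_kW * capacity_factor * hours_per_year
Given: P_rated = 4593 kW, CF = 0.371, hours = 8760
E = 4593 * 0.371 * 8760
E = 14927066.3 kWh

14927066.3


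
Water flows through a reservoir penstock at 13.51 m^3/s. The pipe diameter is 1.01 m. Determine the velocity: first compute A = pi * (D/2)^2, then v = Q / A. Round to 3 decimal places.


Compute pipe cross-sectional area:
  A = pi * (D/2)^2 = pi * (1.01/2)^2 = 0.8012 m^2
Calculate velocity:
  v = Q / A = 13.51 / 0.8012
  v = 16.863 m/s

16.863


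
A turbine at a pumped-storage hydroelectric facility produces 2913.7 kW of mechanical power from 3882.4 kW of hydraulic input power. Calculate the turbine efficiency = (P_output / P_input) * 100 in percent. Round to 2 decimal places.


Turbine efficiency = (output power / input power) * 100
eta = (2913.7 / 3882.4) * 100
eta = 75.05%

75.05


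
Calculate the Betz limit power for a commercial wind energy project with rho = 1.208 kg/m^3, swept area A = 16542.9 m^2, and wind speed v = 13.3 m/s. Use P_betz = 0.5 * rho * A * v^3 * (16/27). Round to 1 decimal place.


The Betz coefficient Cp_max = 16/27 = 0.5926
v^3 = 13.3^3 = 2352.637
P_betz = 0.5 * rho * A * v^3 * Cp_max
P_betz = 0.5 * 1.208 * 16542.9 * 2352.637 * 0.5926
P_betz = 13930276.1 W

13930276.1


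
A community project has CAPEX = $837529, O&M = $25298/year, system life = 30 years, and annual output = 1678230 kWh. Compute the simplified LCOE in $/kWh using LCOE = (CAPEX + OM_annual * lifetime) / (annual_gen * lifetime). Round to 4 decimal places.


Total cost = CAPEX + OM * lifetime = 837529 + 25298 * 30 = 837529 + 758940 = 1596469
Total generation = annual * lifetime = 1678230 * 30 = 50346900 kWh
LCOE = 1596469 / 50346900
LCOE = 0.0317 $/kWh

0.0317


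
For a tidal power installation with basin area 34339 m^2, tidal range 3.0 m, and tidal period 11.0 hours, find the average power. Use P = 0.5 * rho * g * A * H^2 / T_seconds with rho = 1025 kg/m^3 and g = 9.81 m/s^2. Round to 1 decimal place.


Convert period to seconds: T = 11.0 * 3600 = 39600.0 s
H^2 = 3.0^2 = 9.0
P = 0.5 * rho * g * A * H^2 / T
P = 0.5 * 1025 * 9.81 * 34339 * 9.0 / 39600.0
P = 39237.2 W

39237.2


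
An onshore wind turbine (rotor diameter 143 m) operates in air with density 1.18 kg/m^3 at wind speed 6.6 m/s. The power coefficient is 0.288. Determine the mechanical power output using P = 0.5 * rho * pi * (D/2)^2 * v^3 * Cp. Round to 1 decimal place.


Step 1 -- Compute swept area:
  A = pi * (D/2)^2 = pi * (143/2)^2 = 16060.61 m^2
Step 2 -- Apply wind power equation:
  P = 0.5 * rho * A * v^3 * Cp
  v^3 = 6.6^3 = 287.496
  P = 0.5 * 1.18 * 16060.61 * 287.496 * 0.288
  P = 784581.9 W

784581.9


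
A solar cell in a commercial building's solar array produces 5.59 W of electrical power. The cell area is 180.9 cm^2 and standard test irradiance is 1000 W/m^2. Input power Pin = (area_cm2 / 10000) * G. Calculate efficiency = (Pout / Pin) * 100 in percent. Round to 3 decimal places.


First compute the input power:
  Pin = area_cm2 / 10000 * G = 180.9 / 10000 * 1000 = 18.09 W
Then compute efficiency:
  Efficiency = (Pout / Pin) * 100 = (5.59 / 18.09) * 100
  Efficiency = 30.901%

30.901


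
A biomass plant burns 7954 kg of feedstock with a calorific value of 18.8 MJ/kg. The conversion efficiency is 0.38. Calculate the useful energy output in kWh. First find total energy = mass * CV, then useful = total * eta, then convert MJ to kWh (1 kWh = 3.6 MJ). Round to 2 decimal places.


Total energy = mass * CV = 7954 * 18.8 = 149535.2 MJ
Useful energy = total * eta = 149535.2 * 0.38 = 56823.38 MJ
Convert to kWh: 56823.38 / 3.6
Useful energy = 15784.27 kWh

15784.27


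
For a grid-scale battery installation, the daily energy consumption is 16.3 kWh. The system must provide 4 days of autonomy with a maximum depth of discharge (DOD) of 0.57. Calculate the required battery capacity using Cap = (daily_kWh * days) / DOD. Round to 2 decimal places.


Total energy needed = daily * days = 16.3 * 4 = 65.2 kWh
Account for depth of discharge:
  Cap = total_energy / DOD = 65.2 / 0.57
  Cap = 114.39 kWh

114.39


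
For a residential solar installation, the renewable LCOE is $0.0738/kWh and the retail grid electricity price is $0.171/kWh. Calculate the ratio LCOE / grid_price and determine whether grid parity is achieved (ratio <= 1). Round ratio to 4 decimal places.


Compare LCOE to grid price:
  LCOE = $0.0738/kWh, Grid price = $0.171/kWh
  Ratio = LCOE / grid_price = 0.0738 / 0.171 = 0.4316
  Grid parity achieved (ratio <= 1)? yes

0.4316


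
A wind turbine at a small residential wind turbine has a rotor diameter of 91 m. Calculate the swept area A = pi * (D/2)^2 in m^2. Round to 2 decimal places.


Compute the rotor radius:
  r = D / 2 = 91 / 2 = 45.5 m
Calculate swept area:
  A = pi * r^2 = pi * 45.5^2
  A = 6503.88 m^2

6503.88


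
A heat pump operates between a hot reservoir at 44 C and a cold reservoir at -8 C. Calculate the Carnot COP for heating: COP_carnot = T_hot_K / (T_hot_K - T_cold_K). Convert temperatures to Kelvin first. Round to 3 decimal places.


Convert to Kelvin:
  T_hot = 44 + 273.15 = 317.15 K
  T_cold = -8 + 273.15 = 265.15 K
Apply Carnot COP formula:
  COP = T_hot_K / (T_hot_K - T_cold_K) = 317.15 / 52.0
  COP = 6.099

6.099


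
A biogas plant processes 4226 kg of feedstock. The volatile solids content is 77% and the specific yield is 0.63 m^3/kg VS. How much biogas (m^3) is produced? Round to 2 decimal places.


Compute volatile solids:
  VS = mass * VS_fraction = 4226 * 0.77 = 3254.02 kg
Calculate biogas volume:
  Biogas = VS * specific_yield = 3254.02 * 0.63
  Biogas = 2050.03 m^3

2050.03


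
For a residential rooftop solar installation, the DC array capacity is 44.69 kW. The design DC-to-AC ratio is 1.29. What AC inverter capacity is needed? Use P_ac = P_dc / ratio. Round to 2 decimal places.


The inverter AC capacity is determined by the DC/AC ratio.
Given: P_dc = 44.69 kW, DC/AC ratio = 1.29
P_ac = P_dc / ratio = 44.69 / 1.29
P_ac = 34.64 kW

34.64


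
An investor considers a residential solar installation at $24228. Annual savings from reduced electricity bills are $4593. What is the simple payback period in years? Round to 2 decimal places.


Simple payback period = initial cost / annual savings
Payback = 24228 / 4593
Payback = 5.27 years

5.27


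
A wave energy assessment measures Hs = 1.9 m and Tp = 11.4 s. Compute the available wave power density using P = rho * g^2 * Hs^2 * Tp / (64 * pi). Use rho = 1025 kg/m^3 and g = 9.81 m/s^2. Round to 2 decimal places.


Apply wave power formula:
  g^2 = 9.81^2 = 96.2361
  Hs^2 = 1.9^2 = 3.61
  Numerator = rho * g^2 * Hs^2 * Tp = 1025 * 96.2361 * 3.61 * 11.4 = 4059512.97
  Denominator = 64 * pi = 201.0619
  P = 4059512.97 / 201.0619 = 20190.36 W/m

20190.36


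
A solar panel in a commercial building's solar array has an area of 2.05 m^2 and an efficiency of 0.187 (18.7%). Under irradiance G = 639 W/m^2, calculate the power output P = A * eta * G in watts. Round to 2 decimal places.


Use the solar power formula P = A * eta * G.
Given: A = 2.05 m^2, eta = 0.187, G = 639 W/m^2
P = 2.05 * 0.187 * 639
P = 244.96 W

244.96


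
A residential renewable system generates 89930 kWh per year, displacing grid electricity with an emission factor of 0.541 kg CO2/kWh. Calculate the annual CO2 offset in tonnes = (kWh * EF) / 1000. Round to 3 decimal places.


CO2 offset in kg = generation * emission_factor
CO2 offset = 89930 * 0.541 = 48652.13 kg
Convert to tonnes:
  CO2 offset = 48652.13 / 1000 = 48.652 tonnes

48.652


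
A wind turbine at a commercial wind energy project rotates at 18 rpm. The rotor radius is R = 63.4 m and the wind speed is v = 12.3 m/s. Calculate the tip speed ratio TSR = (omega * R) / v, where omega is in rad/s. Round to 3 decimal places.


Convert rotational speed to rad/s:
  omega = 18 * 2 * pi / 60 = 1.885 rad/s
Compute tip speed:
  v_tip = omega * R = 1.885 * 63.4 = 119.506 m/s
Tip speed ratio:
  TSR = v_tip / v_wind = 119.506 / 12.3 = 9.716

9.716


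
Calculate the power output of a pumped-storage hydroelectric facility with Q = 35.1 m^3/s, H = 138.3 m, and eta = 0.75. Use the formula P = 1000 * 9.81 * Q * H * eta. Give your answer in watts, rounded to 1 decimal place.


Apply the hydropower formula P = rho * g * Q * H * eta
rho * g = 1000 * 9.81 = 9810.0
P = 9810.0 * 35.1 * 138.3 * 0.75
P = 35715733.0 W

35715733.0
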